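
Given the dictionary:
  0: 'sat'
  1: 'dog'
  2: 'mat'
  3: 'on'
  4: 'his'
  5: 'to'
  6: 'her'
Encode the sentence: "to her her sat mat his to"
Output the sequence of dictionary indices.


Look up each word in the dictionary:
  'to' -> 5
  'her' -> 6
  'her' -> 6
  'sat' -> 0
  'mat' -> 2
  'his' -> 4
  'to' -> 5

Encoded: [5, 6, 6, 0, 2, 4, 5]


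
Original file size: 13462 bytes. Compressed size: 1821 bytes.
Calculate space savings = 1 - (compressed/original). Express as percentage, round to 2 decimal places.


ratio = compressed/original = 1821/13462 = 0.13527
savings = 1 - ratio = 1 - 0.13527 = 0.86473
as a percentage: 0.86473 * 100 = 86.47%

Space savings = 1 - 1821/13462 = 86.47%


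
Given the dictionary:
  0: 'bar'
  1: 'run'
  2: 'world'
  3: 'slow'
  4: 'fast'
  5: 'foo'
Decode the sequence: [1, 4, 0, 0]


Look up each index in the dictionary:
  1 -> 'run'
  4 -> 'fast'
  0 -> 'bar'
  0 -> 'bar'

Decoded: "run fast bar bar"


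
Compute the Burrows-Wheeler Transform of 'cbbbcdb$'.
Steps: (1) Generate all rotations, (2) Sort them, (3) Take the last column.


Rotations (sorted):
  0: $cbbbcdb -> last char: b
  1: b$cbbbcd -> last char: d
  2: bbbcdb$c -> last char: c
  3: bbcdb$cb -> last char: b
  4: bcdb$cbb -> last char: b
  5: cbbbcdb$ -> last char: $
  6: cdb$cbbb -> last char: b
  7: db$cbbbc -> last char: c


BWT = bdcbb$bc


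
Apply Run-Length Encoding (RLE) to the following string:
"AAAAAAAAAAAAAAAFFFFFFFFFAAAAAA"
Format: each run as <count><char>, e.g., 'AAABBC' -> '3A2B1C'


Scanning runs left to right:
  i=0: run of 'A' x 15 -> '15A'
  i=15: run of 'F' x 9 -> '9F'
  i=24: run of 'A' x 6 -> '6A'

RLE = 15A9F6A


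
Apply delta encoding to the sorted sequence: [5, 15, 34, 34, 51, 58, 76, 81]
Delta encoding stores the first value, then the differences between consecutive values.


First value: 5
Deltas:
  15 - 5 = 10
  34 - 15 = 19
  34 - 34 = 0
  51 - 34 = 17
  58 - 51 = 7
  76 - 58 = 18
  81 - 76 = 5


Delta encoded: [5, 10, 19, 0, 17, 7, 18, 5]


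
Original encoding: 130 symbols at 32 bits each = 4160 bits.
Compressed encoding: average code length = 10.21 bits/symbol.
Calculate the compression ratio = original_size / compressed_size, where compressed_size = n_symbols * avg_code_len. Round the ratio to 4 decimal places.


original_size = n_symbols * orig_bits = 130 * 32 = 4160 bits
compressed_size = n_symbols * avg_code_len = 130 * 10.21 = 1327.3 bits
ratio = original_size / compressed_size = 4160 / 1327.3 = 3.1342

Compression ratio = 3.1342


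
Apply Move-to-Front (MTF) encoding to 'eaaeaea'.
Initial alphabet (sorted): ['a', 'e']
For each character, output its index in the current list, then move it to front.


MTF encoding:
'e': index 1 in ['a', 'e'] -> ['e', 'a']
'a': index 1 in ['e', 'a'] -> ['a', 'e']
'a': index 0 in ['a', 'e'] -> ['a', 'e']
'e': index 1 in ['a', 'e'] -> ['e', 'a']
'a': index 1 in ['e', 'a'] -> ['a', 'e']
'e': index 1 in ['a', 'e'] -> ['e', 'a']
'a': index 1 in ['e', 'a'] -> ['a', 'e']


Output: [1, 1, 0, 1, 1, 1, 1]


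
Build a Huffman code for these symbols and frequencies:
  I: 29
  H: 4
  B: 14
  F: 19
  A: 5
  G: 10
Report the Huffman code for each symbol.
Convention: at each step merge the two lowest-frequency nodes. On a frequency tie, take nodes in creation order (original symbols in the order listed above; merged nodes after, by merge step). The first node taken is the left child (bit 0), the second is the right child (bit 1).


Huffman tree construction:
Step 1: Merge H(4) + A(5) = 9
Step 2: Merge (H+A)(9) + G(10) = 19
Step 3: Merge B(14) + F(19) = 33
Step 4: Merge ((H+A)+G)(19) + I(29) = 48
Step 5: Merge (B+F)(33) + (((H+A)+G)+I)(48) = 81
Read each symbol's code off the tree from the root (left child = 0, right child = 1).

Codes:
  I: 11 (length 2)
  H: 1000 (length 4)
  B: 00 (length 2)
  F: 01 (length 2)
  A: 1001 (length 4)
  G: 101 (length 3)
Average code length: 190/81 = 2.3457 bits/symbol


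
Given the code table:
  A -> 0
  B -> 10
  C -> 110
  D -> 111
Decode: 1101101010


Decoding:
110 -> C
110 -> C
10 -> B
10 -> B


Result: CCBB


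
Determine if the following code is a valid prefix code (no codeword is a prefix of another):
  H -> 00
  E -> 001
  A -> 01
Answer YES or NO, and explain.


Checking each pair (does one codeword prefix another?):
  H='00' vs E='001': prefix -- VIOLATION

NO -- this is NOT a valid prefix code. H (00) is a prefix of E (001).


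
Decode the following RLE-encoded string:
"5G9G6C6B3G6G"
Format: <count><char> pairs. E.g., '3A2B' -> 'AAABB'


Expanding each <count><char> pair:
  5G -> 'GGGGG'
  9G -> 'GGGGGGGGG'
  6C -> 'CCCCCC'
  6B -> 'BBBBBB'
  3G -> 'GGG'
  6G -> 'GGGGGG'

Decoded = GGGGGGGGGGGGGGCCCCCCBBBBBBGGGGGGGGG


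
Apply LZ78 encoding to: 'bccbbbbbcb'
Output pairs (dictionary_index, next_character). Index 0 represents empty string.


LZ78 encoding steps:
Dictionary: {0: ''}
Step 1: w='' (idx 0), next='b' -> output (0, 'b'), add 'b' as idx 1
Step 2: w='' (idx 0), next='c' -> output (0, 'c'), add 'c' as idx 2
Step 3: w='c' (idx 2), next='b' -> output (2, 'b'), add 'cb' as idx 3
Step 4: w='b' (idx 1), next='b' -> output (1, 'b'), add 'bb' as idx 4
Step 5: w='bb' (idx 4), next='c' -> output (4, 'c'), add 'bbc' as idx 5
Step 6: w='b' (idx 1), end of input -> output (1, '')


Encoded: [(0, 'b'), (0, 'c'), (2, 'b'), (1, 'b'), (4, 'c'), (1, '')]


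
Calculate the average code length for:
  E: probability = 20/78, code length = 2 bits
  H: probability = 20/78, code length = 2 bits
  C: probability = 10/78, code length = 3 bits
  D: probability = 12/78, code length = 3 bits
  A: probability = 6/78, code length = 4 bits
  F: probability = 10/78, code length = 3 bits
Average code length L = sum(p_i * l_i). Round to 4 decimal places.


Weighted contributions p_i * l_i:
  E: (20/78) * 2 = 40/78
  H: (20/78) * 2 = 40/78
  C: (10/78) * 3 = 30/78
  D: (12/78) * 3 = 36/78
  A: (6/78) * 4 = 24/78
  F: (10/78) * 3 = 30/78
Sum = (40 + 40 + 30 + 36 + 24 + 30)/78 = 200/78

L = 200/78 = 2.5641 bits/symbol


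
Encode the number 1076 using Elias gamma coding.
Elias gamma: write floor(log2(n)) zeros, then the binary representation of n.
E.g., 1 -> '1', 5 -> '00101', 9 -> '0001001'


num_bits = floor(log2(1076)) + 1 = 11
leading_zeros = num_bits - 1 = 10
binary(1076) = 10000110100

Elias gamma(1076) = '0000000000' + '10000110100' = 000000000010000110100 (21 bits)


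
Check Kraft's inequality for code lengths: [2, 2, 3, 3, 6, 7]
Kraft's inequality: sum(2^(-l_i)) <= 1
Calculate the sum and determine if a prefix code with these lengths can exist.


Sum = 2^(-2) + 2^(-2) + 2^(-3) + 2^(-3) + 2^(-6) + 2^(-7)
    = 0.25 + 0.25 + 0.125 + 0.125 + 0.015625 + 0.0078125
    = 99/128 = 0.7734375
Since 0.7734375 <= 1, Kraft's inequality IS satisfied.
A prefix code with these lengths CAN exist.

Kraft sum = 0.7734375. Satisfied.


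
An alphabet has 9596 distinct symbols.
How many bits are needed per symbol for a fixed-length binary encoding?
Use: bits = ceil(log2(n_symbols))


log2(9596) = 13.2282
Bracket: 2^13 = 8192 < 9596 <= 2^14 = 16384
So ceil(log2(9596)) = 14

bits = ceil(log2(9596)) = ceil(13.2282) = 14 bits


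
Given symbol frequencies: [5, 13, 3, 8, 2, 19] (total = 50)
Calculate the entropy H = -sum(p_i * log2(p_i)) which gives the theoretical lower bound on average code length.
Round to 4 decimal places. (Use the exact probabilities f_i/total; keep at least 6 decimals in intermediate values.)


Per-symbol terms -p_i * log2(p_i) with p_i = f_i/50:
  p = 5/50 = 0.100000: log2(p) = -3.321928, -p*log2(p) = 0.332193
  p = 13/50 = 0.260000: log2(p) = -1.943416, -p*log2(p) = 0.505288
  p = 3/50 = 0.060000: log2(p) = -4.058894, -p*log2(p) = 0.243534
  p = 8/50 = 0.160000: log2(p) = -2.643856, -p*log2(p) = 0.423017
  p = 2/50 = 0.040000: log2(p) = -4.643856, -p*log2(p) = 0.185754
  p = 19/50 = 0.380000: log2(p) = -1.395929, -p*log2(p) = 0.530453
H = 0.332193 + 0.505288 + 0.243534 + 0.423017 + 0.185754 + 0.530453 = 2.220239

H = 2.2202 bits/symbol


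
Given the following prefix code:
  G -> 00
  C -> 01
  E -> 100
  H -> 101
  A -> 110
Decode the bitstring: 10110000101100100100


Decoding step by step:
Bits 101 -> H
Bits 100 -> E
Bits 00 -> G
Bits 101 -> H
Bits 100 -> E
Bits 100 -> E
Bits 100 -> E


Decoded message: HEGHEEE


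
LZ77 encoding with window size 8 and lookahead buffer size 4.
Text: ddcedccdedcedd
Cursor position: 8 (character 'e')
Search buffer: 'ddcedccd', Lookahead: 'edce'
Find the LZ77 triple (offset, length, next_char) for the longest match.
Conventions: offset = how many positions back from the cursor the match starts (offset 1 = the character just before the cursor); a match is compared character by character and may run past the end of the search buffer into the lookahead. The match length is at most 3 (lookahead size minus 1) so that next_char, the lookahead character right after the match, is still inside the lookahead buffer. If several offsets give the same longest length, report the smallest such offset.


Try each offset into the search buffer:
  offset=1 (pos 7, char 'd'): match length 0
  offset=2 (pos 6, char 'c'): match length 0
  offset=3 (pos 5, char 'c'): match length 0
  offset=4 (pos 4, char 'd'): match length 0
  offset=5 (pos 3, char 'e'): match length 3
  offset=6 (pos 2, char 'c'): match length 0
  offset=7 (pos 1, char 'd'): match length 0
  offset=8 (pos 0, char 'd'): match length 0
Longest match has length 3 at offset 5.
next_char = character at position 8 + 3 = 11 -> 'e'

Best match: offset=5, length=3 (matching 'edc' starting at position 3)
LZ77 triple: (5, 3, 'e')


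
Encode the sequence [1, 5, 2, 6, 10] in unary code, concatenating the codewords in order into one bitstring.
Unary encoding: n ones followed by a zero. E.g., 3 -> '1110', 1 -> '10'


Encode each number as n ones followed by a terminating 0:
  1 -> 10 (2 bits)
  5 -> 111110 (6 bits)
  2 -> 110 (3 bits)
  6 -> 1111110 (7 bits)
  10 -> 11111111110 (11 bits)
Total length = 2 + 6 + 3 + 7 + 11 = 29 bits.

Unary([1, 5, 2, 6, 10]) = 10111110110111111011111111110 (29 bits)


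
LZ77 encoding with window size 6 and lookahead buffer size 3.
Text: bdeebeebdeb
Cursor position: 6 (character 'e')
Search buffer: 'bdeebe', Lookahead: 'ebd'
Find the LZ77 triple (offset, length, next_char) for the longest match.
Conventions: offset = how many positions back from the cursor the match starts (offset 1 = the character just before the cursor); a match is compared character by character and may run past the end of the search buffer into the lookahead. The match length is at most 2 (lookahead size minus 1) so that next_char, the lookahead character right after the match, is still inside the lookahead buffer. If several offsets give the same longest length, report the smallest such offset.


Try each offset into the search buffer:
  offset=1 (pos 5, char 'e'): match length 1
  offset=2 (pos 4, char 'b'): match length 0
  offset=3 (pos 3, char 'e'): match length 2
  offset=4 (pos 2, char 'e'): match length 1
  offset=5 (pos 1, char 'd'): match length 0
  offset=6 (pos 0, char 'b'): match length 0
Longest match has length 2 at offset 3.
next_char = character at position 6 + 2 = 8 -> 'd'

Best match: offset=3, length=2 (matching 'eb' starting at position 3)
LZ77 triple: (3, 2, 'd')


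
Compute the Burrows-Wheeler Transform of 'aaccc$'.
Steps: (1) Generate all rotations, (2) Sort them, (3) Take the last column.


Rotations (sorted):
  0: $aaccc -> last char: c
  1: aaccc$ -> last char: $
  2: accc$a -> last char: a
  3: c$aacc -> last char: c
  4: cc$aac -> last char: c
  5: ccc$aa -> last char: a


BWT = c$acca


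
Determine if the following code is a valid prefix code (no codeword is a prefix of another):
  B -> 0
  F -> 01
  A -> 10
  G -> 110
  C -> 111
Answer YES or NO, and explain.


Checking each pair (does one codeword prefix another?):
  B='0' vs F='01': prefix -- VIOLATION

NO -- this is NOT a valid prefix code. B (0) is a prefix of F (01).


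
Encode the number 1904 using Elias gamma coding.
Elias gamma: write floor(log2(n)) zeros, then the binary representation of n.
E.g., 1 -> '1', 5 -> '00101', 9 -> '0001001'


num_bits = floor(log2(1904)) + 1 = 11
leading_zeros = num_bits - 1 = 10
binary(1904) = 11101110000

Elias gamma(1904) = '0000000000' + '11101110000' = 000000000011101110000 (21 bits)


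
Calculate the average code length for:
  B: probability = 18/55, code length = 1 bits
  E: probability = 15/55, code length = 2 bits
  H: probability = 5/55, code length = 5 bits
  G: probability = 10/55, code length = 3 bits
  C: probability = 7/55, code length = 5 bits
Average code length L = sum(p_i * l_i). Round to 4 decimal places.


Weighted contributions p_i * l_i:
  B: (18/55) * 1 = 18/55
  E: (15/55) * 2 = 30/55
  H: (5/55) * 5 = 25/55
  G: (10/55) * 3 = 30/55
  C: (7/55) * 5 = 35/55
Sum = (18 + 30 + 25 + 30 + 35)/55 = 138/55

L = 138/55 = 2.5091 bits/symbol


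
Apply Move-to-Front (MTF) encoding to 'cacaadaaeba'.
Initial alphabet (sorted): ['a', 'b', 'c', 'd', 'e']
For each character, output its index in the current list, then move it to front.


MTF encoding:
'c': index 2 in ['a', 'b', 'c', 'd', 'e'] -> ['c', 'a', 'b', 'd', 'e']
'a': index 1 in ['c', 'a', 'b', 'd', 'e'] -> ['a', 'c', 'b', 'd', 'e']
'c': index 1 in ['a', 'c', 'b', 'd', 'e'] -> ['c', 'a', 'b', 'd', 'e']
'a': index 1 in ['c', 'a', 'b', 'd', 'e'] -> ['a', 'c', 'b', 'd', 'e']
'a': index 0 in ['a', 'c', 'b', 'd', 'e'] -> ['a', 'c', 'b', 'd', 'e']
'd': index 3 in ['a', 'c', 'b', 'd', 'e'] -> ['d', 'a', 'c', 'b', 'e']
'a': index 1 in ['d', 'a', 'c', 'b', 'e'] -> ['a', 'd', 'c', 'b', 'e']
'a': index 0 in ['a', 'd', 'c', 'b', 'e'] -> ['a', 'd', 'c', 'b', 'e']
'e': index 4 in ['a', 'd', 'c', 'b', 'e'] -> ['e', 'a', 'd', 'c', 'b']
'b': index 4 in ['e', 'a', 'd', 'c', 'b'] -> ['b', 'e', 'a', 'd', 'c']
'a': index 2 in ['b', 'e', 'a', 'd', 'c'] -> ['a', 'b', 'e', 'd', 'c']


Output: [2, 1, 1, 1, 0, 3, 1, 0, 4, 4, 2]


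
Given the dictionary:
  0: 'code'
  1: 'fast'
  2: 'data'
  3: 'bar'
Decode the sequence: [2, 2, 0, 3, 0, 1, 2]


Look up each index in the dictionary:
  2 -> 'data'
  2 -> 'data'
  0 -> 'code'
  3 -> 'bar'
  0 -> 'code'
  1 -> 'fast'
  2 -> 'data'

Decoded: "data data code bar code fast data"


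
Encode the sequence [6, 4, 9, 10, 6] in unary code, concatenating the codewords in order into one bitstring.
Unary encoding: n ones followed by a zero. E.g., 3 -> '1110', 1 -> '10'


Encode each number as n ones followed by a terminating 0:
  6 -> 1111110 (7 bits)
  4 -> 11110 (5 bits)
  9 -> 1111111110 (10 bits)
  10 -> 11111111110 (11 bits)
  6 -> 1111110 (7 bits)
Total length = 7 + 5 + 10 + 11 + 7 = 40 bits.

Unary([6, 4, 9, 10, 6]) = 1111110111101111111110111111111101111110 (40 bits)


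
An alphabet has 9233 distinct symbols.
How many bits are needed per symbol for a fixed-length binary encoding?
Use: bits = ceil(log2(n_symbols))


log2(9233) = 13.1726
Bracket: 2^13 = 8192 < 9233 <= 2^14 = 16384
So ceil(log2(9233)) = 14

bits = ceil(log2(9233)) = ceil(13.1726) = 14 bits


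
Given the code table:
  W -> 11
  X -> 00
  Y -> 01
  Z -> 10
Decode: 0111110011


Decoding:
01 -> Y
11 -> W
11 -> W
00 -> X
11 -> W


Result: YWWXW


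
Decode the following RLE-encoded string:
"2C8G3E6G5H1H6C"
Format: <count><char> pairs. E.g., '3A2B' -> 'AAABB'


Expanding each <count><char> pair:
  2C -> 'CC'
  8G -> 'GGGGGGGG'
  3E -> 'EEE'
  6G -> 'GGGGGG'
  5H -> 'HHHHH'
  1H -> 'H'
  6C -> 'CCCCCC'

Decoded = CCGGGGGGGGEEEGGGGGGHHHHHHCCCCCC


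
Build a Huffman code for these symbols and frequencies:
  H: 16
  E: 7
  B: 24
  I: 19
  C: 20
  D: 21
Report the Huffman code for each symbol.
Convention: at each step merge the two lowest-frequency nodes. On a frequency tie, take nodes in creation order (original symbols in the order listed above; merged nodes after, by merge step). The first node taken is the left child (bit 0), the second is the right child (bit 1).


Huffman tree construction:
Step 1: Merge E(7) + H(16) = 23
Step 2: Merge I(19) + C(20) = 39
Step 3: Merge D(21) + (E+H)(23) = 44
Step 4: Merge B(24) + (I+C)(39) = 63
Step 5: Merge (D+(E+H))(44) + (B+(I+C))(63) = 107
Read each symbol's code off the tree from the root (left child = 0, right child = 1).

Codes:
  H: 011 (length 3)
  E: 010 (length 3)
  B: 10 (length 2)
  I: 110 (length 3)
  C: 111 (length 3)
  D: 00 (length 2)
Average code length: 276/107 = 2.5794 bits/symbol


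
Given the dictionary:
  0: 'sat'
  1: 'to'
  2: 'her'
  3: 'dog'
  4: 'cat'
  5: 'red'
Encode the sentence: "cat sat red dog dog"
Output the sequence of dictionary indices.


Look up each word in the dictionary:
  'cat' -> 4
  'sat' -> 0
  'red' -> 5
  'dog' -> 3
  'dog' -> 3

Encoded: [4, 0, 5, 3, 3]


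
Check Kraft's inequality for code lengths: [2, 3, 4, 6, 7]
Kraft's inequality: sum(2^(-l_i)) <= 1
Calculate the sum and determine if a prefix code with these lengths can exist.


Sum = 2^(-2) + 2^(-3) + 2^(-4) + 2^(-6) + 2^(-7)
    = 0.25 + 0.125 + 0.0625 + 0.015625 + 0.0078125
    = 59/128 = 0.4609375
Since 0.4609375 <= 1, Kraft's inequality IS satisfied.
A prefix code with these lengths CAN exist.

Kraft sum = 0.4609375. Satisfied.


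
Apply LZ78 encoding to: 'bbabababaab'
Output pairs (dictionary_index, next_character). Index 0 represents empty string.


LZ78 encoding steps:
Dictionary: {0: ''}
Step 1: w='' (idx 0), next='b' -> output (0, 'b'), add 'b' as idx 1
Step 2: w='b' (idx 1), next='a' -> output (1, 'a'), add 'ba' as idx 2
Step 3: w='ba' (idx 2), next='b' -> output (2, 'b'), add 'bab' as idx 3
Step 4: w='' (idx 0), next='a' -> output (0, 'a'), add 'a' as idx 4
Step 5: w='ba' (idx 2), next='a' -> output (2, 'a'), add 'baa' as idx 5
Step 6: w='b' (idx 1), end of input -> output (1, '')


Encoded: [(0, 'b'), (1, 'a'), (2, 'b'), (0, 'a'), (2, 'a'), (1, '')]


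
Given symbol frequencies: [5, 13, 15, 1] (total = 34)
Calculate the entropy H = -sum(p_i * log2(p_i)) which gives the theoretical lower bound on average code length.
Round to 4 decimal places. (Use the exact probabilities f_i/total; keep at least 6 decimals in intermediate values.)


Per-symbol terms -p_i * log2(p_i) with p_i = f_i/34:
  p = 5/34 = 0.147059: log2(p) = -2.765535, -p*log2(p) = 0.406696
  p = 13/34 = 0.382353: log2(p) = -1.387023, -p*log2(p) = 0.530332
  p = 15/34 = 0.441176: log2(p) = -1.180572, -p*log2(p) = 0.520841
  p = 1/34 = 0.029412: log2(p) = -5.087463, -p*log2(p) = 0.149631
H = 0.406696 + 0.530332 + 0.520841 + 0.149631 = 1.607500

H = 1.6075 bits/symbol


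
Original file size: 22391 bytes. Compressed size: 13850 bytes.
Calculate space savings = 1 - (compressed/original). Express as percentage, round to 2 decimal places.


ratio = compressed/original = 13850/22391 = 0.618552
savings = 1 - ratio = 1 - 0.618552 = 0.381448
as a percentage: 0.381448 * 100 = 38.14%

Space savings = 1 - 13850/22391 = 38.14%


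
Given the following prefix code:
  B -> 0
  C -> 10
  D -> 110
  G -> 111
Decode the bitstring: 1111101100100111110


Decoding step by step:
Bits 111 -> G
Bits 110 -> D
Bits 110 -> D
Bits 0 -> B
Bits 10 -> C
Bits 0 -> B
Bits 111 -> G
Bits 110 -> D


Decoded message: GDDBCBGD


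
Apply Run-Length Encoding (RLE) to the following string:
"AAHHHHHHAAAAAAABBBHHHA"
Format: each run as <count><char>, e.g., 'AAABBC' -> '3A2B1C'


Scanning runs left to right:
  i=0: run of 'A' x 2 -> '2A'
  i=2: run of 'H' x 6 -> '6H'
  i=8: run of 'A' x 7 -> '7A'
  i=15: run of 'B' x 3 -> '3B'
  i=18: run of 'H' x 3 -> '3H'
  i=21: run of 'A' x 1 -> '1A'

RLE = 2A6H7A3B3H1A


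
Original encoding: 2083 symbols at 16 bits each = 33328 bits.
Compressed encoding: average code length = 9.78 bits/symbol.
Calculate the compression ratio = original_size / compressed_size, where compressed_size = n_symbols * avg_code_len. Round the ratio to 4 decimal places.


original_size = n_symbols * orig_bits = 2083 * 16 = 33328 bits
compressed_size = n_symbols * avg_code_len = 2083 * 9.78 = 20371.74 bits
ratio = original_size / compressed_size = 33328 / 20371.74 = 1.636

Compression ratio = 1.636


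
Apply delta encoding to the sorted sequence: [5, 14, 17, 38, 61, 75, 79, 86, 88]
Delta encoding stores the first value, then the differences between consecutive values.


First value: 5
Deltas:
  14 - 5 = 9
  17 - 14 = 3
  38 - 17 = 21
  61 - 38 = 23
  75 - 61 = 14
  79 - 75 = 4
  86 - 79 = 7
  88 - 86 = 2


Delta encoded: [5, 9, 3, 21, 23, 14, 4, 7, 2]


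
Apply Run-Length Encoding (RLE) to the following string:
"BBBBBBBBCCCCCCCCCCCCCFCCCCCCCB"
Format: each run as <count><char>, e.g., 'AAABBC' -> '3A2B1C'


Scanning runs left to right:
  i=0: run of 'B' x 8 -> '8B'
  i=8: run of 'C' x 13 -> '13C'
  i=21: run of 'F' x 1 -> '1F'
  i=22: run of 'C' x 7 -> '7C'
  i=29: run of 'B' x 1 -> '1B'

RLE = 8B13C1F7C1B


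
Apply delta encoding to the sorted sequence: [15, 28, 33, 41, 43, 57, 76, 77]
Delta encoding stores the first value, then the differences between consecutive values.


First value: 15
Deltas:
  28 - 15 = 13
  33 - 28 = 5
  41 - 33 = 8
  43 - 41 = 2
  57 - 43 = 14
  76 - 57 = 19
  77 - 76 = 1


Delta encoded: [15, 13, 5, 8, 2, 14, 19, 1]


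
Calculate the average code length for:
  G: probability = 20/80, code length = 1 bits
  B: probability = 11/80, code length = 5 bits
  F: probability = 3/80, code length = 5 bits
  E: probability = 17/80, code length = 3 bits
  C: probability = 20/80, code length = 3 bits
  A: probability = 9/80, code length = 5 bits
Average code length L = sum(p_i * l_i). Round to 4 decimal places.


Weighted contributions p_i * l_i:
  G: (20/80) * 1 = 20/80
  B: (11/80) * 5 = 55/80
  F: (3/80) * 5 = 15/80
  E: (17/80) * 3 = 51/80
  C: (20/80) * 3 = 60/80
  A: (9/80) * 5 = 45/80
Sum = (20 + 55 + 15 + 51 + 60 + 45)/80 = 246/80

L = 246/80 = 3.0750 bits/symbol


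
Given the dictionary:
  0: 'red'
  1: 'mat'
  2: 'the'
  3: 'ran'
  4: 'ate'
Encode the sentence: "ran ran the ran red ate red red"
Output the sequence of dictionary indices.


Look up each word in the dictionary:
  'ran' -> 3
  'ran' -> 3
  'the' -> 2
  'ran' -> 3
  'red' -> 0
  'ate' -> 4
  'red' -> 0
  'red' -> 0

Encoded: [3, 3, 2, 3, 0, 4, 0, 0]


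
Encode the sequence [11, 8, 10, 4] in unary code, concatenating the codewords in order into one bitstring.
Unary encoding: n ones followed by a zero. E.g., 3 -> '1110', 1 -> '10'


Encode each number as n ones followed by a terminating 0:
  11 -> 111111111110 (12 bits)
  8 -> 111111110 (9 bits)
  10 -> 11111111110 (11 bits)
  4 -> 11110 (5 bits)
Total length = 12 + 9 + 11 + 5 = 37 bits.

Unary([11, 8, 10, 4]) = 1111111111101111111101111111111011110 (37 bits)


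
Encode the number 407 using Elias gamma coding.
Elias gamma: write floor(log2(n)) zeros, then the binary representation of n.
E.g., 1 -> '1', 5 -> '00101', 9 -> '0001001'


num_bits = floor(log2(407)) + 1 = 9
leading_zeros = num_bits - 1 = 8
binary(407) = 110010111

Elias gamma(407) = '00000000' + '110010111' = 00000000110010111 (17 bits)


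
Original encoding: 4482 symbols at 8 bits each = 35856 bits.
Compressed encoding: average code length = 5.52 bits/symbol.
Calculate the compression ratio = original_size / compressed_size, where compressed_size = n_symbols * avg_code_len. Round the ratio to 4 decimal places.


original_size = n_symbols * orig_bits = 4482 * 8 = 35856 bits
compressed_size = n_symbols * avg_code_len = 4482 * 5.52 = 24740.64 bits
ratio = original_size / compressed_size = 35856 / 24740.64 = 1.4493

Compression ratio = 1.4493


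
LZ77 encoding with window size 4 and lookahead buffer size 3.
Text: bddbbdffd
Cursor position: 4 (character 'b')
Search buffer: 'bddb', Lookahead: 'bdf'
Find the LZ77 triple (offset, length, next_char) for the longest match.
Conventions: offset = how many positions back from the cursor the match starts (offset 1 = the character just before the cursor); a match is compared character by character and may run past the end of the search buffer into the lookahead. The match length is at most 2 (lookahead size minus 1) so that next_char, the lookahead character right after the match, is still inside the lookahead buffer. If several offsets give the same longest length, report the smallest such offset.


Try each offset into the search buffer:
  offset=1 (pos 3, char 'b'): match length 1
  offset=2 (pos 2, char 'd'): match length 0
  offset=3 (pos 1, char 'd'): match length 0
  offset=4 (pos 0, char 'b'): match length 2
Longest match has length 2 at offset 4.
next_char = character at position 4 + 2 = 6 -> 'f'

Best match: offset=4, length=2 (matching 'bd' starting at position 0)
LZ77 triple: (4, 2, 'f')


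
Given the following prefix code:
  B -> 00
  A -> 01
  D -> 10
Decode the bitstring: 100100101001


Decoding step by step:
Bits 10 -> D
Bits 01 -> A
Bits 00 -> B
Bits 10 -> D
Bits 10 -> D
Bits 01 -> A


Decoded message: DABDDA


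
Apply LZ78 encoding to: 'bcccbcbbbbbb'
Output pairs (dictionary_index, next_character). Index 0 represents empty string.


LZ78 encoding steps:
Dictionary: {0: ''}
Step 1: w='' (idx 0), next='b' -> output (0, 'b'), add 'b' as idx 1
Step 2: w='' (idx 0), next='c' -> output (0, 'c'), add 'c' as idx 2
Step 3: w='c' (idx 2), next='c' -> output (2, 'c'), add 'cc' as idx 3
Step 4: w='b' (idx 1), next='c' -> output (1, 'c'), add 'bc' as idx 4
Step 5: w='b' (idx 1), next='b' -> output (1, 'b'), add 'bb' as idx 5
Step 6: w='bb' (idx 5), next='b' -> output (5, 'b'), add 'bbb' as idx 6
Step 7: w='b' (idx 1), end of input -> output (1, '')


Encoded: [(0, 'b'), (0, 'c'), (2, 'c'), (1, 'c'), (1, 'b'), (5, 'b'), (1, '')]


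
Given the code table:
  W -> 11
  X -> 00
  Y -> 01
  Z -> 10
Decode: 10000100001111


Decoding:
10 -> Z
00 -> X
01 -> Y
00 -> X
00 -> X
11 -> W
11 -> W


Result: ZXYXXWW


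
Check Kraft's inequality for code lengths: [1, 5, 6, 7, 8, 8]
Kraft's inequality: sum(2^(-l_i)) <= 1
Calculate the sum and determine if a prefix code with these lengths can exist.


Sum = 2^(-1) + 2^(-5) + 2^(-6) + 2^(-7) + 2^(-8) + 2^(-8)
    = 0.5 + 0.03125 + 0.015625 + 0.0078125 + 0.00390625 + 0.00390625
    = 144/256 = 0.5625
Since 0.5625 <= 1, Kraft's inequality IS satisfied.
A prefix code with these lengths CAN exist.

Kraft sum = 0.5625. Satisfied.


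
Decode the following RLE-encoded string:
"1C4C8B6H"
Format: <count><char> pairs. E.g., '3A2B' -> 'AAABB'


Expanding each <count><char> pair:
  1C -> 'C'
  4C -> 'CCCC'
  8B -> 'BBBBBBBB'
  6H -> 'HHHHHH'

Decoded = CCCCCBBBBBBBBHHHHHH


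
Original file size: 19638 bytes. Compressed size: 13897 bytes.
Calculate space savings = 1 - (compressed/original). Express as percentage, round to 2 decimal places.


ratio = compressed/original = 13897/19638 = 0.707659
savings = 1 - ratio = 1 - 0.707659 = 0.292341
as a percentage: 0.292341 * 100 = 29.23%

Space savings = 1 - 13897/19638 = 29.23%


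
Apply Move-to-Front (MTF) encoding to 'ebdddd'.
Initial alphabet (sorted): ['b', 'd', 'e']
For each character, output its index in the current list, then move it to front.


MTF encoding:
'e': index 2 in ['b', 'd', 'e'] -> ['e', 'b', 'd']
'b': index 1 in ['e', 'b', 'd'] -> ['b', 'e', 'd']
'd': index 2 in ['b', 'e', 'd'] -> ['d', 'b', 'e']
'd': index 0 in ['d', 'b', 'e'] -> ['d', 'b', 'e']
'd': index 0 in ['d', 'b', 'e'] -> ['d', 'b', 'e']
'd': index 0 in ['d', 'b', 'e'] -> ['d', 'b', 'e']


Output: [2, 1, 2, 0, 0, 0]


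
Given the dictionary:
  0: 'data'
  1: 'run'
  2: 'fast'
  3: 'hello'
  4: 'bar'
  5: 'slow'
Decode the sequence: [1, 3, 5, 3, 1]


Look up each index in the dictionary:
  1 -> 'run'
  3 -> 'hello'
  5 -> 'slow'
  3 -> 'hello'
  1 -> 'run'

Decoded: "run hello slow hello run"


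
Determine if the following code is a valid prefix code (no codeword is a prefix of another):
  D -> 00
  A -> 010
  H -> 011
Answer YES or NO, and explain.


Checking each pair (does one codeword prefix another?):
  D='00' vs A='010': no prefix
  D='00' vs H='011': no prefix
  A='010' vs D='00': no prefix
  A='010' vs H='011': no prefix
  H='011' vs D='00': no prefix
  H='011' vs A='010': no prefix
No violation found over all pairs.

YES -- this is a valid prefix code. No codeword is a prefix of any other codeword.


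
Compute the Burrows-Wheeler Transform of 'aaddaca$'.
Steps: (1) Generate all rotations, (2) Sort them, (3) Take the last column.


Rotations (sorted):
  0: $aaddaca -> last char: a
  1: a$aaddac -> last char: c
  2: aaddaca$ -> last char: $
  3: aca$aadd -> last char: d
  4: addaca$a -> last char: a
  5: ca$aadda -> last char: a
  6: daca$aad -> last char: d
  7: ddaca$aa -> last char: a


BWT = ac$daada


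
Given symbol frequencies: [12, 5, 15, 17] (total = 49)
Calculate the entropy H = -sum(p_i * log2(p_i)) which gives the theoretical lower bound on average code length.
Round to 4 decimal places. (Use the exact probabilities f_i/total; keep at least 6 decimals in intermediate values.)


Per-symbol terms -p_i * log2(p_i) with p_i = f_i/49:
  p = 12/49 = 0.244898: log2(p) = -2.029747, -p*log2(p) = 0.497081
  p = 5/49 = 0.102041: log2(p) = -3.292782, -p*log2(p) = 0.335998
  p = 15/49 = 0.306122: log2(p) = -1.707819, -p*log2(p) = 0.522802
  p = 17/49 = 0.346939: log2(p) = -1.527247, -p*log2(p) = 0.529861
H = 0.497081 + 0.335998 + 0.522802 + 0.529861 = 1.885742

H = 1.8857 bits/symbol


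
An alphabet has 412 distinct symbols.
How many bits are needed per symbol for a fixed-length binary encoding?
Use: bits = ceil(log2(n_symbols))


log2(412) = 8.6865
Bracket: 2^8 = 256 < 412 <= 2^9 = 512
So ceil(log2(412)) = 9

bits = ceil(log2(412)) = ceil(8.6865) = 9 bits


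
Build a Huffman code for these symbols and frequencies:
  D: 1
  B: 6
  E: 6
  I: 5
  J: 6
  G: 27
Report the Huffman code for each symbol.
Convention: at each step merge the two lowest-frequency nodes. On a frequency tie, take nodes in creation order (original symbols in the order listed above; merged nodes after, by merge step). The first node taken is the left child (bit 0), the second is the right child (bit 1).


Huffman tree construction:
Step 1: Merge D(1) + I(5) = 6
Step 2: Merge B(6) + E(6) = 12
Step 3: Merge J(6) + (D+I)(6) = 12
Step 4: Merge (B+E)(12) + (J+(D+I))(12) = 24
Step 5: Merge ((B+E)+(J+(D+I)))(24) + G(27) = 51
Read each symbol's code off the tree from the root (left child = 0, right child = 1).

Codes:
  D: 0110 (length 4)
  B: 000 (length 3)
  E: 001 (length 3)
  I: 0111 (length 4)
  J: 010 (length 3)
  G: 1 (length 1)
Average code length: 105/51 = 2.0588 bits/symbol


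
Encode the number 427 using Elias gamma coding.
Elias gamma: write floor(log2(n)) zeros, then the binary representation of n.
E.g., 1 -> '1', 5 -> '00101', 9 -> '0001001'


num_bits = floor(log2(427)) + 1 = 9
leading_zeros = num_bits - 1 = 8
binary(427) = 110101011

Elias gamma(427) = '00000000' + '110101011' = 00000000110101011 (17 bits)


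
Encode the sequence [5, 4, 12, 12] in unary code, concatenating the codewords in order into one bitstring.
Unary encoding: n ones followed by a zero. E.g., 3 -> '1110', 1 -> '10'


Encode each number as n ones followed by a terminating 0:
  5 -> 111110 (6 bits)
  4 -> 11110 (5 bits)
  12 -> 1111111111110 (13 bits)
  12 -> 1111111111110 (13 bits)
Total length = 6 + 5 + 13 + 13 = 37 bits.

Unary([5, 4, 12, 12]) = 1111101111011111111111101111111111110 (37 bits)


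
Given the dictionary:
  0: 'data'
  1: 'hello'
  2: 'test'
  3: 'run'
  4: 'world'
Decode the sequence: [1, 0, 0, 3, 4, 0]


Look up each index in the dictionary:
  1 -> 'hello'
  0 -> 'data'
  0 -> 'data'
  3 -> 'run'
  4 -> 'world'
  0 -> 'data'

Decoded: "hello data data run world data"


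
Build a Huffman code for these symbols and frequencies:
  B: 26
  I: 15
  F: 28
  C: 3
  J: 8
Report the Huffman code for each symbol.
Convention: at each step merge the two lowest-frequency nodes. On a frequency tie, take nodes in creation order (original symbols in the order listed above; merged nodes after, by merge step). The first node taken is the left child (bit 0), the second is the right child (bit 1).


Huffman tree construction:
Step 1: Merge C(3) + J(8) = 11
Step 2: Merge (C+J)(11) + I(15) = 26
Step 3: Merge B(26) + ((C+J)+I)(26) = 52
Step 4: Merge F(28) + (B+((C+J)+I))(52) = 80
Read each symbol's code off the tree from the root (left child = 0, right child = 1).

Codes:
  B: 10 (length 2)
  I: 111 (length 3)
  F: 0 (length 1)
  C: 1100 (length 4)
  J: 1101 (length 4)
Average code length: 169/80 = 2.1125 bits/symbol


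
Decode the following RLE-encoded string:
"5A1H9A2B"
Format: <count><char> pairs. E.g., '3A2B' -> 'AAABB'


Expanding each <count><char> pair:
  5A -> 'AAAAA'
  1H -> 'H'
  9A -> 'AAAAAAAAA'
  2B -> 'BB'

Decoded = AAAAAHAAAAAAAAABB


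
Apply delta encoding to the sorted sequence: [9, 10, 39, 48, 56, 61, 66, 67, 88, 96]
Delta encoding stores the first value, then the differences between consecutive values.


First value: 9
Deltas:
  10 - 9 = 1
  39 - 10 = 29
  48 - 39 = 9
  56 - 48 = 8
  61 - 56 = 5
  66 - 61 = 5
  67 - 66 = 1
  88 - 67 = 21
  96 - 88 = 8


Delta encoded: [9, 1, 29, 9, 8, 5, 5, 1, 21, 8]


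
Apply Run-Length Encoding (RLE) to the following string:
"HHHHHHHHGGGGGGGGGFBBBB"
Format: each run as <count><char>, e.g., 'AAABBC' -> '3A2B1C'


Scanning runs left to right:
  i=0: run of 'H' x 8 -> '8H'
  i=8: run of 'G' x 9 -> '9G'
  i=17: run of 'F' x 1 -> '1F'
  i=18: run of 'B' x 4 -> '4B'

RLE = 8H9G1F4B


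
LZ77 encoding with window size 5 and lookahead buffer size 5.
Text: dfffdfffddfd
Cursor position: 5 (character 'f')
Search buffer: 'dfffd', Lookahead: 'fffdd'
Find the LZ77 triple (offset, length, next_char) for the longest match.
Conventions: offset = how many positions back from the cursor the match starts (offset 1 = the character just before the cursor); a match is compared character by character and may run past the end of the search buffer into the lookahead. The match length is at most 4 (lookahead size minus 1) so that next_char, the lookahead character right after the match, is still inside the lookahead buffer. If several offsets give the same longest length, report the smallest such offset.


Try each offset into the search buffer:
  offset=1 (pos 4, char 'd'): match length 0
  offset=2 (pos 3, char 'f'): match length 1
  offset=3 (pos 2, char 'f'): match length 2
  offset=4 (pos 1, char 'f'): match length 4
  offset=5 (pos 0, char 'd'): match length 0
Longest match has length 4 at offset 4.
next_char = character at position 5 + 4 = 9 -> 'd'

Best match: offset=4, length=4 (matching 'fffd' starting at position 1)
LZ77 triple: (4, 4, 'd')


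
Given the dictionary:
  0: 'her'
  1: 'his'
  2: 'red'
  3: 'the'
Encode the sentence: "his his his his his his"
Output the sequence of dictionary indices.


Look up each word in the dictionary:
  'his' -> 1
  'his' -> 1
  'his' -> 1
  'his' -> 1
  'his' -> 1
  'his' -> 1

Encoded: [1, 1, 1, 1, 1, 1]


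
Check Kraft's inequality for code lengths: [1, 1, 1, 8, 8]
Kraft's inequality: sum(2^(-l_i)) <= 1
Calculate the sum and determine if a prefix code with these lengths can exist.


Sum = 2^(-1) + 2^(-1) + 2^(-1) + 2^(-8) + 2^(-8)
    = 0.5 + 0.5 + 0.5 + 0.00390625 + 0.00390625
    = 386/256 = 1.5078125
Since 1.5078125 > 1, Kraft's inequality is NOT satisfied.
A prefix code with these lengths CANNOT exist.

Kraft sum = 1.5078125. Not satisfied.


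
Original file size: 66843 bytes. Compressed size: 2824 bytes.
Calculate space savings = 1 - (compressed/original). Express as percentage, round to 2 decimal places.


ratio = compressed/original = 2824/66843 = 0.042248
savings = 1 - ratio = 1 - 0.042248 = 0.957752
as a percentage: 0.957752 * 100 = 95.78%

Space savings = 1 - 2824/66843 = 95.78%


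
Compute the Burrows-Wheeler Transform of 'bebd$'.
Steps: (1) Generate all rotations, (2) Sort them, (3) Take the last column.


Rotations (sorted):
  0: $bebd -> last char: d
  1: bd$be -> last char: e
  2: bebd$ -> last char: $
  3: d$beb -> last char: b
  4: ebd$b -> last char: b


BWT = de$bb


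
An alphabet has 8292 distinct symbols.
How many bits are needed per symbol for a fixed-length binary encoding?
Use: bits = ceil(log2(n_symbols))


log2(8292) = 13.0175
Bracket: 2^13 = 8192 < 8292 <= 2^14 = 16384
So ceil(log2(8292)) = 14

bits = ceil(log2(8292)) = ceil(13.0175) = 14 bits


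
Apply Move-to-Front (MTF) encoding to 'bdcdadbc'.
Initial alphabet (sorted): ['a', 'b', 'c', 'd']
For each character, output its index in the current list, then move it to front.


MTF encoding:
'b': index 1 in ['a', 'b', 'c', 'd'] -> ['b', 'a', 'c', 'd']
'd': index 3 in ['b', 'a', 'c', 'd'] -> ['d', 'b', 'a', 'c']
'c': index 3 in ['d', 'b', 'a', 'c'] -> ['c', 'd', 'b', 'a']
'd': index 1 in ['c', 'd', 'b', 'a'] -> ['d', 'c', 'b', 'a']
'a': index 3 in ['d', 'c', 'b', 'a'] -> ['a', 'd', 'c', 'b']
'd': index 1 in ['a', 'd', 'c', 'b'] -> ['d', 'a', 'c', 'b']
'b': index 3 in ['d', 'a', 'c', 'b'] -> ['b', 'd', 'a', 'c']
'c': index 3 in ['b', 'd', 'a', 'c'] -> ['c', 'b', 'd', 'a']


Output: [1, 3, 3, 1, 3, 1, 3, 3]


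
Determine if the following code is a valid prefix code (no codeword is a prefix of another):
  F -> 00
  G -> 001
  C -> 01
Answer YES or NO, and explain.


Checking each pair (does one codeword prefix another?):
  F='00' vs G='001': prefix -- VIOLATION

NO -- this is NOT a valid prefix code. F (00) is a prefix of G (001).


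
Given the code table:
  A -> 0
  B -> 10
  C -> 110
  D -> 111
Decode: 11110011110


Decoding:
111 -> D
10 -> B
0 -> A
111 -> D
10 -> B


Result: DBADB


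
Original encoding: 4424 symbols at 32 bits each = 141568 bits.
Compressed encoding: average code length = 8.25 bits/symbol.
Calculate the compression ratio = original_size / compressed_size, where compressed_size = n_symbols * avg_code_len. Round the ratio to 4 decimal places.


original_size = n_symbols * orig_bits = 4424 * 32 = 141568 bits
compressed_size = n_symbols * avg_code_len = 4424 * 8.25 = 36498.0 bits
ratio = original_size / compressed_size = 141568 / 36498.0 = 3.8788

Compression ratio = 3.8788


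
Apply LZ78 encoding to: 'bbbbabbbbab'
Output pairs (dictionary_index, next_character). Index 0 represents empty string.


LZ78 encoding steps:
Dictionary: {0: ''}
Step 1: w='' (idx 0), next='b' -> output (0, 'b'), add 'b' as idx 1
Step 2: w='b' (idx 1), next='b' -> output (1, 'b'), add 'bb' as idx 2
Step 3: w='b' (idx 1), next='a' -> output (1, 'a'), add 'ba' as idx 3
Step 4: w='bb' (idx 2), next='b' -> output (2, 'b'), add 'bbb' as idx 4
Step 5: w='ba' (idx 3), next='b' -> output (3, 'b'), add 'bab' as idx 5


Encoded: [(0, 'b'), (1, 'b'), (1, 'a'), (2, 'b'), (3, 'b')]


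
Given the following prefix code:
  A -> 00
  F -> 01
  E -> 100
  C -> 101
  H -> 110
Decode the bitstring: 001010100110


Decoding step by step:
Bits 00 -> A
Bits 101 -> C
Bits 01 -> F
Bits 00 -> A
Bits 110 -> H


Decoded message: ACFAH


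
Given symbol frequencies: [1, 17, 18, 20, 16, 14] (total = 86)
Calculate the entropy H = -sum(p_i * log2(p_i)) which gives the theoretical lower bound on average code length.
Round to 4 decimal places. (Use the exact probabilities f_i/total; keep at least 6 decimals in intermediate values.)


Per-symbol terms -p_i * log2(p_i) with p_i = f_i/86:
  p = 1/86 = 0.011628: log2(p) = -6.426265, -p*log2(p) = 0.074724
  p = 17/86 = 0.197674: log2(p) = -2.338802, -p*log2(p) = 0.462321
  p = 18/86 = 0.209302: log2(p) = -2.256340, -p*log2(p) = 0.472257
  p = 20/86 = 0.232558: log2(p) = -2.104337, -p*log2(p) = 0.489381
  p = 16/86 = 0.186047: log2(p) = -2.426265, -p*log2(p) = 0.451398
  p = 14/86 = 0.162791: log2(p) = -2.618910, -p*log2(p) = 0.426334
H = 0.074724 + 0.462321 + 0.472257 + 0.489381 + 0.451398 + 0.426334 = 2.376415

H = 2.3764 bits/symbol


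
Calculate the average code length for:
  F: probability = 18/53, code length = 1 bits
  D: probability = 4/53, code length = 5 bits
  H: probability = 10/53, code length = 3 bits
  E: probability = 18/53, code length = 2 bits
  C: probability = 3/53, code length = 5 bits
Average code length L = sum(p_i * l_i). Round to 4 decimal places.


Weighted contributions p_i * l_i:
  F: (18/53) * 1 = 18/53
  D: (4/53) * 5 = 20/53
  H: (10/53) * 3 = 30/53
  E: (18/53) * 2 = 36/53
  C: (3/53) * 5 = 15/53
Sum = (18 + 20 + 30 + 36 + 15)/53 = 119/53

L = 119/53 = 2.2453 bits/symbol
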